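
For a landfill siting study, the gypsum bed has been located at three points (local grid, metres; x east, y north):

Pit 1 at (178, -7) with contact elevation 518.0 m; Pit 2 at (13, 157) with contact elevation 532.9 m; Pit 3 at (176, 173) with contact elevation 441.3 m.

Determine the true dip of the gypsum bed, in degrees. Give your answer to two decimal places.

Let the plane be z = a·x + b·y + c.
Pit 2−Pit 1: −165a + 164b = 14.9;  Pit 3−Pit 1: −2a + 180b = −76.7.
Solving gives a = −0.51957, b = −0.43188.
Gradient magnitude |∇z| = √(a² + b²) = √(0.26995 + 0.18652) = 0.67563.
True dip = arctan(0.67563) = 34.04°, dipping toward NE (azimuth ≈ 050°).

34.04°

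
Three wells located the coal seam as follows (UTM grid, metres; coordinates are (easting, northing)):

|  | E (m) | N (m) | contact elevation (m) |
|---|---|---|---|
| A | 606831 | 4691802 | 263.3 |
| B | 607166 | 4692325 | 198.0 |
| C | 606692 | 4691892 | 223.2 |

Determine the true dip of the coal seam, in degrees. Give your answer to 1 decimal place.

14.8°

Two edge vectors: A→B = (335, 523, -65.3), A→C = (-139, 90, -40.1).
Normal n = (A→B) × (A→C) = (-15095.3, 22510.2, 102847).
So ∂z/∂E = −n_x/n_z = 0.14677 and ∂z/∂N = −n_y/n_z = −0.21887.
Gradient magnitude |∇z| = √(a² + b²) = √(0.02154 + 0.04790) = 0.26353.
True dip = arctan(0.26353) = 14.8°, dipping toward NW (azimuth ≈ 326°).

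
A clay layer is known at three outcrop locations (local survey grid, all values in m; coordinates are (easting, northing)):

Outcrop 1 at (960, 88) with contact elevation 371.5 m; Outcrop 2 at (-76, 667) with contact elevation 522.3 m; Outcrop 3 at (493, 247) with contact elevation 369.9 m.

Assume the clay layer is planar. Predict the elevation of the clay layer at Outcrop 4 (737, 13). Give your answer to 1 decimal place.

Two edge vectors: Outcrop 1→Outcrop 2 = (-1036, 579, 150.8), Outcrop 1→Outcrop 3 = (-467, 159, -1.6).
Normal n = (Outcrop 1→Outcrop 2) × (Outcrop 1→Outcrop 3) = (-24903.6, -72081.2, 105669).
So ∂z/∂E = −n_x/n_z = 0.23568 and ∂z/∂N = −n_y/n_z = 0.68214.
Intercept c from Outcrop 1: 371.5 − 226.25 − 60.03 = 85.22.
At (737, 13): z = 173.7 + 8.9 + 85.22 = 267.8 m.

267.8 m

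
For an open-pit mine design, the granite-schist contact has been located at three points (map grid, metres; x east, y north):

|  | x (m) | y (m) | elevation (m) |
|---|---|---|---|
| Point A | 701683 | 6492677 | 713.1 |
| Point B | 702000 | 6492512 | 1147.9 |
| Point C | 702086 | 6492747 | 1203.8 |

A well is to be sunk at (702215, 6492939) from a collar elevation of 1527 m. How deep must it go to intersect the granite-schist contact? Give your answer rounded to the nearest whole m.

Two edge vectors: Point A→Point B = (317, -165, 434.8), Point A→Point C = (403, 70, 490.7).
Normal n = (Point A→Point B) × (Point A→Point C) = (-111401.5, 19672.5, 88685).
So ∂z/∂x = −n_x/n_z = 1.25614816 and ∂z/∂y = −n_y/n_z = −0.22182443.
Intercept c from Point A: 713.1 − 881417.81 + 1440234.41 = 559529.69.
At (702215, 6492939): z_contact = 882086.1 − 1440292.5 + 559529.69 = 1323.3 m.
Depth below ground = 1527 − 1323.3 = 204 m.

204 m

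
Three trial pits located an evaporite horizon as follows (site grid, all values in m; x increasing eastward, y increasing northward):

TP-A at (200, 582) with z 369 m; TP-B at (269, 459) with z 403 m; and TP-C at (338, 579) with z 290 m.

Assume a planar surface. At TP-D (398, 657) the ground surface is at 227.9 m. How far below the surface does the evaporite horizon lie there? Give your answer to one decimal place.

20.2 m

Let the plane be z = a·x + b·y + c.
TP-B−TP-A: 69a − 123b = 34;  TP-C−TP-A: 138a − 3b = −79.
Solving gives a = −0.58561, b = −0.60494.
Then c = 369 − a·200 − b·582 = 838.20.
At (398, 657): z_contact = −233.07 − 397.44 + 838.20 = 207.68 m.
Depth below ground = 227.9 − 207.68 = 20.2 m.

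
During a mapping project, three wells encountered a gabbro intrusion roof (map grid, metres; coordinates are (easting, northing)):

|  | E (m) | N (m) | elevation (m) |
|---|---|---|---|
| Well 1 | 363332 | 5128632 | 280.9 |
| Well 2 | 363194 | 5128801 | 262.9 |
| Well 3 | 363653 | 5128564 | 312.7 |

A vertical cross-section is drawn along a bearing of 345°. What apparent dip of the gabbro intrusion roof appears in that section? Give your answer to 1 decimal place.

3.1°

Let the plane be z = a·E + b·N + c.
Well 2−Well 1: −138a + 169b = −18;  Well 3−Well 1: 321a − 68b = 31.8.
Solving gives a = 0.09250, b = −0.03097.
Unit vector along 345° is (sin 345°, cos 345°) = (-0.2588, 0.9659).
Slope in that direction = a·(-0.2588) + b·(0.9659) = −0.05386.
Apparent dip = arctan|0.05386| = 3.1° (true dip is 5.6°, so apparent ≤ true as expected).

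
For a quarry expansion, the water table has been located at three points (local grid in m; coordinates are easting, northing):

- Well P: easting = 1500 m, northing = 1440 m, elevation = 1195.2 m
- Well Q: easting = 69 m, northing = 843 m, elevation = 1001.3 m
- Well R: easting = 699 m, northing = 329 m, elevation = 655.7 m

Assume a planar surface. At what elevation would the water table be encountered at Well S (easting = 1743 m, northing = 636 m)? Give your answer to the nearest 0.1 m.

725.8 m

Two edge vectors: Well P→Well Q = (-1431, -597, -193.9), Well P→Well R = (-801, -1111, -539.5).
Normal n = (Well P→Well Q) × (Well P→Well R) = (106658.6, -616710.6, 1111644).
So ∂z/∂easting = −n_x/n_z = −0.095947 and ∂z/∂northing = −n_y/n_z = 0.554773.
Intercept c from Well P: 1195.2 + 143.92 − 798.87 = 540.25.
At (1743, 636): z = −167.2 + 352.8 + 540.25 = 725.8 m.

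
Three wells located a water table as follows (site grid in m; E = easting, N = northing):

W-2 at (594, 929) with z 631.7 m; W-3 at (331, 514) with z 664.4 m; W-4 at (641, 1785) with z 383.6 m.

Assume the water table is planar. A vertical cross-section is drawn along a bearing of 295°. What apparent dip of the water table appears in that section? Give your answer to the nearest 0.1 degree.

24.8°

Let the plane be z = a·E + b·N + c.
W-3−W-2: −263a − 415b = 32.7;  W-4−W-2: 47a + 856b = −248.1.
Solving gives a = 0.36460, b = −0.30986.
Unit vector along 295° is (sin 295°, cos 295°) = (-0.9063, 0.4226).
Slope in that direction = a·(-0.9063) + b·(0.4226) = −0.46139.
Apparent dip = arctan|0.46139| = 24.8° (true dip is 25.6°, so apparent ≤ true as expected).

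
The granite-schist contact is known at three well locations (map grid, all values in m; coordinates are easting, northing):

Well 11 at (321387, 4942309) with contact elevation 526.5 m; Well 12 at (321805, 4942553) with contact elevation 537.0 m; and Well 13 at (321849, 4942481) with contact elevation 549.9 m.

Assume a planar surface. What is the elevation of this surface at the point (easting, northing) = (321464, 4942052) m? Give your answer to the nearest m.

Two edge vectors: Well 11→Well 12 = (418, 244, 10.5), Well 11→Well 13 = (462, 172, 23.4).
Normal n = (Well 11→Well 12) × (Well 11→Well 13) = (3903.6, -4930.2, -40832).
So ∂z/∂easting = −n_x/n_z = 0.09560149 and ∂z/∂northing = −n_y/n_z = −0.12074353.
Intercept c from Well 11: 526.5 − 30725.08 + 596751.86 = 566553.28.
At (321464, 4942052): z = 30732.4 − 596720.8 + 566553.28 = 564.9 m.

565 m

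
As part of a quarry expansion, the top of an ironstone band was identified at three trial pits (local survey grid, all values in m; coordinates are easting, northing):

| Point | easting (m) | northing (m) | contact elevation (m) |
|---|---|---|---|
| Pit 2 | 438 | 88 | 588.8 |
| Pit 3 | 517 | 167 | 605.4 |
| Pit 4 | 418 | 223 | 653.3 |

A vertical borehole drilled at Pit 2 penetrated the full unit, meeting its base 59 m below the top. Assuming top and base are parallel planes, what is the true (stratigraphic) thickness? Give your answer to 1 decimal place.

Let the plane be z = a·easting + b·northing + c.
Pit 3−Pit 2: 79a + 79b = 16.6;  Pit 4−Pit 2: −20a + 135b = 64.5.
Solving gives a = −0.23312, b = 0.44324.
|∇z| = √(a²+b²) = 0.50081, so dip δ = arctan(0.50081) = 26.60°.
True thickness = vertical thickness × cos δ = 59 × cos 26.60° = 52.8 m.

52.8 m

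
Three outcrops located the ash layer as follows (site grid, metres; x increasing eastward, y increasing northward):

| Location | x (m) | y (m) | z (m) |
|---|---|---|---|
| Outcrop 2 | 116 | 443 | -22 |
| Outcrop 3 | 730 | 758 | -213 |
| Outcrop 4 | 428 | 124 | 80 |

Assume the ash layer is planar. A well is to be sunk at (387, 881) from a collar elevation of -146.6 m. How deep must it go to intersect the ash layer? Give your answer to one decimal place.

83.9 m

Two edge vectors: Outcrop 2→Outcrop 3 = (614, 315, -191), Outcrop 2→Outcrop 4 = (312, -319, 102).
Normal n = (Outcrop 2→Outcrop 3) × (Outcrop 2→Outcrop 4) = (-28799, -122220, -294146).
So ∂z/∂x = −n_x/n_z = −0.09791 and ∂z/∂y = −n_y/n_z = −0.41551.
Intercept c from Outcrop 2: -22 + 11.36 + 184.07 = 173.43.
At (387, 881): z_contact = −37.89 − 366.06 + 173.43 = -230.53 m.
Depth below ground = -146.6 − (-230.53) = 83.9 m.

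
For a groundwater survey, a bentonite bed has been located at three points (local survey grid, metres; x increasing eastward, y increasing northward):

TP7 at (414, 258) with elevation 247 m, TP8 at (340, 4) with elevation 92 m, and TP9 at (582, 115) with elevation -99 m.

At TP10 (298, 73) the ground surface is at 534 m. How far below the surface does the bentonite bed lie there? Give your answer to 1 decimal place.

Two edge vectors: TP7→TP8 = (-74, -254, -155), TP7→TP9 = (168, -143, -346).
Normal n = (TP7→TP8) × (TP7→TP9) = (65719, -51644, 53254).
So ∂z/∂x = −n_x/n_z = −1.23407 and ∂z/∂y = −n_y/n_z = 0.96977.
Intercept c from TP7: 247 + 510.90 − 250.20 = 507.70.
At (298, 73): z_contact = −367.75 + 70.79 + 507.70 = 210.74 m.
Depth below ground = 534 − 210.74 = 323.3 m.

323.3 m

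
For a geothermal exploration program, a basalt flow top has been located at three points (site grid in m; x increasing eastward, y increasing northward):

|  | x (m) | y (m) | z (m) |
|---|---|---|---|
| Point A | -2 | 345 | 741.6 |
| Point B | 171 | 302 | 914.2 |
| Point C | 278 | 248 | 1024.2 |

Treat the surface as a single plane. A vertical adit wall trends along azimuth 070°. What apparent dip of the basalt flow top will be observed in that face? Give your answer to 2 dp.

41.00°

Two edge vectors: Point A→Point B = (173, -43, 172.6), Point A→Point C = (280, -97, 282.6).
Normal n = (Point A→Point B) × (Point A→Point C) = (4590.4, -561.8, -4741).
So ∂z/∂x = −n_x/n_z = 0.96823 and ∂z/∂y = −n_y/n_z = −0.11850.
Unit vector along 070° is (sin 70°, cos 70°) = (0.9397, 0.3420).
Slope in that direction = a·(0.9397) + b·(0.3420) = 0.86931.
Apparent dip = arctan|0.86931| = 41.00° (true dip is 44.3°, so apparent ≤ true as expected).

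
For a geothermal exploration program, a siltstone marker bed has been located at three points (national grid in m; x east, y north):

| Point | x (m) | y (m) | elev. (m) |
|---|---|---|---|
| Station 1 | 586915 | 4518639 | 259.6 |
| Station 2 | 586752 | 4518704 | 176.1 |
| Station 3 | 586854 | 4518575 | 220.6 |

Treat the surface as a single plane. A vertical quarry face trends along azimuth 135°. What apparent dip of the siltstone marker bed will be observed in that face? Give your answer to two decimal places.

Two edge vectors: Station 1→Station 2 = (-163, 65, -83.5), Station 1→Station 3 = (-61, -64, -39).
Normal n = (Station 1→Station 2) × (Station 1→Station 3) = (-7879, -1263.5, 14397).
So ∂z/∂x = −n_x/n_z = 0.54727 and ∂z/∂y = −n_y/n_z = 0.08776.
Unit vector along 135° is (sin 135°, cos 135°) = (0.7071, -0.7071).
Slope in that direction = a·(0.7071) + b·(-0.7071) = 0.32492.
Apparent dip = arctan|0.32492| = 18.00° (true dip is 29.0°, so apparent ≤ true as expected).

18.00°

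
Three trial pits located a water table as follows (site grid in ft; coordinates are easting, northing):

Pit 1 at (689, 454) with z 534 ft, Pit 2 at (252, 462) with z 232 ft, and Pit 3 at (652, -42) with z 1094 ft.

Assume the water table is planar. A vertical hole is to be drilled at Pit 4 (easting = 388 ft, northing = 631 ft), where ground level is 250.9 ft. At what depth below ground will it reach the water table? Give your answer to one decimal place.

Let the plane be z = a·easting + b·northing + c.
Pit 2−Pit 1: −437a + 8b = −302;  Pit 3−Pit 1: −37a − 496b = 560.
Solving gives a = 0.66949, b = −1.17897.
Then c = 534 − a·689 − b·454 = 607.97.
At (388, 631): z_contact = 259.76 − 743.93 + 607.97 = 123.80 ft.
Depth below ground = 250.9 − 123.80 = 127.1 ft.

127.1 ft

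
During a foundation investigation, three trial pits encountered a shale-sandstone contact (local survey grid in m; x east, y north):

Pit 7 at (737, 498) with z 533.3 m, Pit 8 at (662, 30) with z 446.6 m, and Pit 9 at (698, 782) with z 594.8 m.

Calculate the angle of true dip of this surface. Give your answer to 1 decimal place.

12.8°

Let the plane be z = a·x + b·y + c.
Pit 8−Pit 7: −75a − 468b = −86.7;  Pit 9−Pit 7: −39a + 284b = 61.5.
Solving gives a = −0.10516, b = 0.20211.
Gradient magnitude |∇z| = √(a² + b²) = √(0.01106 + 0.04085) = 0.22783.
True dip = arctan(0.22783) = 12.8°, dipping toward SSE (azimuth ≈ 153°).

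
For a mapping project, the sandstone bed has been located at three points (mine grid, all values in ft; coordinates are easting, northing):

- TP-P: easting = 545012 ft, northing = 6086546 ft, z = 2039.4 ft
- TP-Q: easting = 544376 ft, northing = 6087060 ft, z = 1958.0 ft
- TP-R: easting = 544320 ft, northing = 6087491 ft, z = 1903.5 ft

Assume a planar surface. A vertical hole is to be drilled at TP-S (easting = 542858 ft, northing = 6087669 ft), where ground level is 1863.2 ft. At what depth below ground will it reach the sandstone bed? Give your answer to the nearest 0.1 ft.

23.7 ft

Let the plane be z = a·easting + b·northing + c.
TP-Q−TP-P: −636a + 514b = −81.4;  TP-R−TP-P: −692a + 945b = −135.9.
Solving gives a = 0.028819722, b = −0.122705558.
Then c = 2039.4 − a·545012 − b·6086546 = 733185.33.
At (542858, 6087669): z_contact = 15645.02 − 746990.82 + 733185.33 = 1839.52 ft.
Depth below ground = 1863.2 − 1839.52 = 23.7 ft.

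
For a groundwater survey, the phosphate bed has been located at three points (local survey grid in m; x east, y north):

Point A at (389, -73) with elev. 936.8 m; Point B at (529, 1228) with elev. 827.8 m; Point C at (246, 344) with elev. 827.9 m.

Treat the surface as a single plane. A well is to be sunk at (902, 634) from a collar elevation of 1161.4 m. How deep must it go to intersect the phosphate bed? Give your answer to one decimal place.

Two edge vectors: Point A→Point B = (140, 1301, -109), Point A→Point C = (-143, 417, -108.9).
Normal n = (Point A→Point B) × (Point A→Point C) = (-96225.9, 30833, 244423).
So ∂z/∂x = −n_x/n_z = 0.393686 and ∂z/∂y = −n_y/n_z = −0.126146.
Intercept c from Point A: 936.8 − 153.14 − 9.21 = 774.45.
At (902, 634): z_contact = 355.10 − 79.98 + 774.45 = 1049.58 m.
Depth below ground = 1161.4 − 1049.58 = 111.8 m.

111.8 m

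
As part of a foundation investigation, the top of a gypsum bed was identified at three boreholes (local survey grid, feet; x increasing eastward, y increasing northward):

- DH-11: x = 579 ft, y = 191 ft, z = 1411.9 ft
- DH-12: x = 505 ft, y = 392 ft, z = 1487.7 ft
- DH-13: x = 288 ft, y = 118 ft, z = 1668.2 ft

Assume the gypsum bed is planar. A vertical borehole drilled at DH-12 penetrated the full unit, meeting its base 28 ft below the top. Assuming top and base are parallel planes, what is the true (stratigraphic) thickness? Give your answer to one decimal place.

Let the plane be z = a·x + b·y + c.
DH-12−DH-11: −74a + 201b = 75.8;  DH-13−DH-11: −291a − 73b = 256.3.
Solving gives a = −0.89289, b = 0.04839.
|∇z| = √(a²+b²) = 0.89420, so dip δ = arctan(0.89420) = 41.80°.
True thickness = vertical thickness × cos δ = 28 × cos 41.80° = 20.9 ft.

20.9 ft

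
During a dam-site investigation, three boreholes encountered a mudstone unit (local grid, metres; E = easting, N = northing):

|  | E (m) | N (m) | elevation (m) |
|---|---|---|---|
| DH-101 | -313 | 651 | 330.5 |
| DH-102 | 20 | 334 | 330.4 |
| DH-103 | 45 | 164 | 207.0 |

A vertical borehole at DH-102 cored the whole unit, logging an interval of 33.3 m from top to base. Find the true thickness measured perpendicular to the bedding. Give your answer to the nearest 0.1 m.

21.7 m

Let the plane be z = a·E + b·N + c.
DH-102−DH-101: 333a − 317b = −0.1;  DH-103−DH-101: 358a − 487b = −123.5.
Solving gives a = 0.80314, b = 0.84399.
|∇z| = √(a²+b²) = 1.16505, so dip δ = arctan(1.16505) = 49.36°.
True thickness = vertical thickness × cos δ = 33.3 × cos 49.36° = 21.7 m.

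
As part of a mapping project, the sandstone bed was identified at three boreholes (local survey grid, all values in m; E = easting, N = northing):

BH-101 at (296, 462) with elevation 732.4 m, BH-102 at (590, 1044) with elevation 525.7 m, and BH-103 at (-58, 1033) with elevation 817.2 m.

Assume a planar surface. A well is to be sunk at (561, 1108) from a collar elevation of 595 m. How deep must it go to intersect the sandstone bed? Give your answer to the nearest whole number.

65 m

Two edge vectors: BH-101→BH-102 = (294, 582, -206.7), BH-101→BH-103 = (-354, 571, 84.8).
Normal n = (BH-101→BH-102) × (BH-101→BH-103) = (167379.3, 48240.6, 373902).
So ∂z/∂E = −n_x/n_z = −0.44766 and ∂z/∂N = −n_y/n_z = −0.12902.
Intercept c from BH-101: 732.4 + 132.51 + 59.61 = 924.51.
At (561, 1108): z_contact = −251.1 − 143.0 + 924.51 = 530.4 m.
Depth below ground = 595 − 530.4 = 65 m.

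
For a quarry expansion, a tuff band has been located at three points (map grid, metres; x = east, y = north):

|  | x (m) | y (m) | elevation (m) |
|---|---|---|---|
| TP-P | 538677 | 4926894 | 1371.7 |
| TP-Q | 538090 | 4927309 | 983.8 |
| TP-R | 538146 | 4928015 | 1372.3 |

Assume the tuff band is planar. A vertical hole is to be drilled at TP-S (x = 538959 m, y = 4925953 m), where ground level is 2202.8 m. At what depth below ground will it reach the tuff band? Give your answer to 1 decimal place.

Let the plane be z = a·x + b·y + c.
TP-Q−TP-P: −587a + 415b = −387.9;  TP-R−TP-P: −531a + 1121b = 0.6.
Solving gives a = 0.994111666, b = 0.471430236.
Then c = 1371.7 − a·538677 − b·4926894 = −2856820.19.
At (538959, 4925953): z_contact = 535785.43 + 2322243.19 − 2856820.19 = 1208.42 m.
Depth below ground = 2202.8 − 1208.42 = 994.4 m.

994.4 m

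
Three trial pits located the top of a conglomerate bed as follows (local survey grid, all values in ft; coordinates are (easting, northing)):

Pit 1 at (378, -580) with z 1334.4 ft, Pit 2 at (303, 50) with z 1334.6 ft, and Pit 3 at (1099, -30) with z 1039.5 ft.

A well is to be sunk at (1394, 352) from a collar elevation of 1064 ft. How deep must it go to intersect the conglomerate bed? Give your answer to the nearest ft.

Let the plane be z = a·E + b·N + c.
Pit 2−Pit 1: −75a + 630b = 0.2;  Pit 3−Pit 1: 721a + 550b = −294.9.
Solving gives a = −0.37519, b = −0.04435.
Then c = 1334.4 − a·378 − b·-580 = 1450.50.
At (1394, 352): z_contact = −523.0 − 15.6 + 1450.50 = 911.9 ft.
Depth below ground = 1064 − 911.9 = 152 ft.

152 ft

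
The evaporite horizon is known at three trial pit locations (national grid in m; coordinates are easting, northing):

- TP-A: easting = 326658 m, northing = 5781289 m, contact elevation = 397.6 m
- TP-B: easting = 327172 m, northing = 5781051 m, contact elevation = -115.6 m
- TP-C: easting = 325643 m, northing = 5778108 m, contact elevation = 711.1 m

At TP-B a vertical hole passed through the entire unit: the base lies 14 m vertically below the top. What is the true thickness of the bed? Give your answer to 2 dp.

Let the plane be z = a·easting + b·northing + c.
TP-B−TP-A: 514a − 238b = −513.2;  TP-C−TP-A: −1015a − 3181b = 313.5.
Solving gives a = −0.90968, b = 0.19171.
|∇z| = √(a²+b²) = 0.92966, so dip δ = arctan(0.92966) = 42.91°.
True thickness = vertical thickness × cos δ = 14 × cos 42.91° = 10.25 m.

10.25 m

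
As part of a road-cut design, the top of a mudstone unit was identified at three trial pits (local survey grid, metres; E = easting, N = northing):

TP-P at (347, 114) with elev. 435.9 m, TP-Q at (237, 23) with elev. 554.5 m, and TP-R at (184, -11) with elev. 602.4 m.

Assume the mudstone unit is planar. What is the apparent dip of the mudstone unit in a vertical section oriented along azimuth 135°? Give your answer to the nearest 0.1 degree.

24.3°

Let the plane be z = a·E + b·N + c.
TP-Q−TP-P: −110a − 91b = 118.6;  TP-R−TP-P: −163a − 125b = 166.5.
Solving gives a = −0.30148, b = −0.93887.
Unit vector along 135° is (sin 135°, cos 135°) = (0.7071, -0.7071).
Slope in that direction = a·(0.7071) + b·(-0.7071) = 0.45071.
Apparent dip = arctan|0.45071| = 24.3° (true dip is 44.6°, so apparent ≤ true as expected).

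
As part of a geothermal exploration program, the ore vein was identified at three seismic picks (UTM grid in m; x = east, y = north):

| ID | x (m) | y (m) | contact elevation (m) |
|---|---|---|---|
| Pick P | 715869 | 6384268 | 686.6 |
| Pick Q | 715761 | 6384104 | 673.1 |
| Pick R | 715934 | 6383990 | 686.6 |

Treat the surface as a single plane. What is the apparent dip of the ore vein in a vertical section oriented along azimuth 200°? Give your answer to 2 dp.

2.97°

Let the plane be z = a·x + b·y + c.
Pick Q−Pick P: −108a − 164b = −13.5;  Pick R−Pick P: 65a − 278b = 0.
Solving gives a = 0.09225, b = 0.02157.
Unit vector along 200° is (sin 200°, cos 200°) = (-0.3420, -0.9397).
Slope in that direction = a·(-0.3420) + b·(-0.9397) = −0.05182.
Apparent dip = arctan|0.05182| = 2.97° (true dip is 5.4°, so apparent ≤ true as expected).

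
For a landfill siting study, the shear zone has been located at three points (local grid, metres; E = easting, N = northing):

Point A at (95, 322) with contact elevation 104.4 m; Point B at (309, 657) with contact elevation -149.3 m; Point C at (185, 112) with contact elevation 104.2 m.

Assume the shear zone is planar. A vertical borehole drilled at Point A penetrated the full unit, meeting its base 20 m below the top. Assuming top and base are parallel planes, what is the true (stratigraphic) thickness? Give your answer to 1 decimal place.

Let the plane be z = a·E + b·N + c.
Point B−Point A: 214a + 335b = −253.7;  Point C−Point A: 90a − 210b = −0.2.
Solving gives a = −0.71040, b = −0.30351.
|∇z| = √(a²+b²) = 0.77252, so dip δ = arctan(0.77252) = 37.69°.
True thickness = vertical thickness × cos δ = 20 × cos 37.69° = 15.8 m.

15.8 m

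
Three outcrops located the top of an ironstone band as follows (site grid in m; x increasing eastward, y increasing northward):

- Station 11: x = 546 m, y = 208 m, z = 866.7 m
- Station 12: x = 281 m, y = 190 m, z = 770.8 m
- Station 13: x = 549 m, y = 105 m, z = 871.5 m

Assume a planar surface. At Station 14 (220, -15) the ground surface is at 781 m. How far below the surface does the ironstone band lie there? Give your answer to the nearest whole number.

Let the plane be z = a·x + b·y + c.
Station 12−Station 11: −265a − 18b = −95.9;  Station 13−Station 11: 3a − 103b = 4.8.
Solving gives a = 0.36433, b = −0.03599.
Then c = 866.7 − a·546 − b·208 = 675.26.
At (220, -15): z_contact = 80.2 + 0.5 + 675.26 = 756.0 m.
Depth below ground = 781 − 756.0 = 25 m.

25 m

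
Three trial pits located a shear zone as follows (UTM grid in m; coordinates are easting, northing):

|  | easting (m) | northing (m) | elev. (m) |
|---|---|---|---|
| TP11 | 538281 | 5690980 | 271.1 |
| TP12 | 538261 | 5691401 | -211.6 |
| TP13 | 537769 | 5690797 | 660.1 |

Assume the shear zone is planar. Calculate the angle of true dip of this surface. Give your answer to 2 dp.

50.49°

Let the plane be z = a·easting + b·northing + c.
TP12−TP11: −20a + 421b = −482.7;  TP13−TP11: −512a − 183b = 389.
Solving gives a = −0.34412, b = −1.16290.
Gradient magnitude |∇z| = √(a² + b²) = √(0.11842 + 1.35234) = 1.21275.
True dip = arctan(1.21275) = 50.49°, dipping toward NNE (azimuth ≈ 016°).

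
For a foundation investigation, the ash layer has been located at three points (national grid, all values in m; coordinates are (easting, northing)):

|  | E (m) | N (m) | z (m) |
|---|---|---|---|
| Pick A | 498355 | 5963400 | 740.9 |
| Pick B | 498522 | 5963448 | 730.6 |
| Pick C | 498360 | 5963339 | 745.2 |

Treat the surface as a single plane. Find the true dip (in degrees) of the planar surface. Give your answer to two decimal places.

Two edge vectors: Pick A→Pick B = (167, 48, -10.3), Pick A→Pick C = (5, -61, 4.3).
Normal n = (Pick A→Pick B) × (Pick A→Pick C) = (-421.9, -769.6, -10427).
So ∂z/∂E = −n_x/n_z = −0.04046 and ∂z/∂N = −n_y/n_z = −0.07381.
Gradient magnitude |∇z| = √(a² + b²) = √(0.00164 + 0.00545) = 0.08417.
True dip = arctan(0.08417) = 4.81°, dipping toward NNE (azimuth ≈ 029°).

4.81°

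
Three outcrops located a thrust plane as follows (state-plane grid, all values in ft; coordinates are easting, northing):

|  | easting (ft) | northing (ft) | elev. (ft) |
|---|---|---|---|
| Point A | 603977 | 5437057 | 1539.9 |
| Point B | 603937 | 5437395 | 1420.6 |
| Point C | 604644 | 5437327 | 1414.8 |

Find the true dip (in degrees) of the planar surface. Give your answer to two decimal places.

19.83°

Two edge vectors: Point A→Point B = (-40, 338, -119.3), Point A→Point C = (667, 270, -125.1).
Normal n = (Point A→Point B) × (Point A→Point C) = (-10072.8, -84577.1, -236246).
So ∂z/∂easting = −n_x/n_z = −0.04264 and ∂z/∂northing = −n_y/n_z = −0.35800.
Gradient magnitude |∇z| = √(a² + b²) = √(0.00182 + 0.12817) = 0.36053.
True dip = arctan(0.36053) = 19.83°, dipping toward N (azimuth ≈ 007°).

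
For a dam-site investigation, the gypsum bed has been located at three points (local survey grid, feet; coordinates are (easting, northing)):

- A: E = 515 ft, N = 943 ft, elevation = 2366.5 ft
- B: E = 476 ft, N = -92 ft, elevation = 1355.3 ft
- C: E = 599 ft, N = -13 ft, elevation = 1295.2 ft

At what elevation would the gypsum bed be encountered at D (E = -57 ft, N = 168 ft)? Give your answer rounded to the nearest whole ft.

2230 ft

Two edge vectors: A→B = (-39, -1035, -1011.2), A→C = (84, -956, -1071.3).
Normal n = (A→B) × (A→C) = (142088.3, -126721.5, 124224).
So ∂z/∂E = −n_x/n_z = −1.14381 and ∂z/∂N = −n_y/n_z = 1.02010.
Intercept c from A: 2366.5 + 589.06 − 961.96 = 1993.60.
At (-57, 168): z = 65.2 + 171.4 + 1993.60 = 2230.2 ft.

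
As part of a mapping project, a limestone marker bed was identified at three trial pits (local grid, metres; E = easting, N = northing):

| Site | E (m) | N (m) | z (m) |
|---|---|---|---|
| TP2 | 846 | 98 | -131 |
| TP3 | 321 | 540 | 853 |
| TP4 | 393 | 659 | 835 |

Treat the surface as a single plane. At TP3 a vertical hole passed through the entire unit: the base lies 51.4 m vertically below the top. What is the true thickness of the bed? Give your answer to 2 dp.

28.81 m

Let the plane be z = a·E + b·N + c.
TP3−TP2: −525a + 442b = 984;  TP4−TP2: −453a + 561b = 966.
Solving gives a = −1.32612, b = 0.65110.
|∇z| = √(a²+b²) = 1.47734, so dip δ = arctan(1.47734) = 55.91°.
True thickness = vertical thickness × cos δ = 51.4 × cos 55.91° = 28.81 m.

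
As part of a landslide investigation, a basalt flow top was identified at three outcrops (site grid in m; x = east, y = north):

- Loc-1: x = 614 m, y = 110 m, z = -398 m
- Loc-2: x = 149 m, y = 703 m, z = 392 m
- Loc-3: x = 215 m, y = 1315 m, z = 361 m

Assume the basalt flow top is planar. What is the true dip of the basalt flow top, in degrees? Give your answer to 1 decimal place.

57.3°

Let the plane be z = a·x + b·y + c.
Loc-2−Loc-1: −465a + 593b = 790;  Loc-3−Loc-1: −399a + 1205b = 759.
Solving gives a = −1.55031, b = 0.11654.
Gradient magnitude |∇z| = √(a² + b²) = √(2.40346 + 0.01358) = 1.55468.
True dip = arctan(1.55468) = 57.3°, dipping toward E (azimuth ≈ 094°).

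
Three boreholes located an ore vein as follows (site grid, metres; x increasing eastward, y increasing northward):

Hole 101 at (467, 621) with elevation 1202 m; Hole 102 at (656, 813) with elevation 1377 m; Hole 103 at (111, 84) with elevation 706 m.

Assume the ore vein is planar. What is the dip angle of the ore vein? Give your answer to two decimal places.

43.52°

Let the plane be z = a·x + b·y + c.
Hole 102−Hole 101: 189a + 192b = 175;  Hole 103−Hole 101: −356a − 537b = −496.
Solving gives a = −0.03793, b = 0.94879.
Gradient magnitude |∇z| = √(a² + b²) = √(0.00144 + 0.90021) = 0.94955.
True dip = arctan(0.94955) = 43.52°, dipping toward S (azimuth ≈ 178°).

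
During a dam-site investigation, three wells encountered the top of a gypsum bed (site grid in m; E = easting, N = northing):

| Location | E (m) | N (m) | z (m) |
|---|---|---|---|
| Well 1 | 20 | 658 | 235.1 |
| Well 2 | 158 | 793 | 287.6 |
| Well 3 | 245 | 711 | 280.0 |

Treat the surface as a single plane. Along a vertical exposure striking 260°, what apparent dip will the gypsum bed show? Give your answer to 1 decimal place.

10.3°

Two edge vectors: Well 1→Well 2 = (138, 135, 52.5), Well 1→Well 3 = (225, 53, 44.9).
Normal n = (Well 1→Well 2) × (Well 1→Well 3) = (3279, 5616.3, -23061).
So ∂z/∂E = −n_x/n_z = 0.14219 and ∂z/∂N = −n_y/n_z = 0.24354.
Unit vector along 260° is (sin 260°, cos 260°) = (-0.9848, -0.1736).
Slope in that direction = a·(-0.9848) + b·(-0.1736) = −0.18232.
Apparent dip = arctan|0.18232| = 10.3° (true dip is 15.7°, so apparent ≤ true as expected).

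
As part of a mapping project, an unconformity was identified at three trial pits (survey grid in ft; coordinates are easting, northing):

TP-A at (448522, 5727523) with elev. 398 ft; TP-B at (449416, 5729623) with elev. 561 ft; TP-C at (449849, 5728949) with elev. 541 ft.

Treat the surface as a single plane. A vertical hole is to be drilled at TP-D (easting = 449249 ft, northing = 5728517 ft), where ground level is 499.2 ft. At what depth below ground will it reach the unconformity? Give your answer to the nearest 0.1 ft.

10.4 ft

Two edge vectors: TP-A→TP-B = (894, 2100, 163), TP-A→TP-C = (1327, 1426, 143).
Normal n = (TP-A→TP-B) × (TP-A→TP-C) = (67862, 88459, -1511856).
So ∂z/∂easting = −n_x/n_z = 0.044886550 and ∂z/∂northing = −n_y/n_z = 0.058510202.
Intercept c from TP-A: 398 − 20132.61 − 335118.53 = −354853.13.
At (449249, 5728517): z_contact = 20165.24 + 335176.69 − 354853.13 = 488.79 ft.
Depth below ground = 499.2 − 488.79 = 10.4 ft.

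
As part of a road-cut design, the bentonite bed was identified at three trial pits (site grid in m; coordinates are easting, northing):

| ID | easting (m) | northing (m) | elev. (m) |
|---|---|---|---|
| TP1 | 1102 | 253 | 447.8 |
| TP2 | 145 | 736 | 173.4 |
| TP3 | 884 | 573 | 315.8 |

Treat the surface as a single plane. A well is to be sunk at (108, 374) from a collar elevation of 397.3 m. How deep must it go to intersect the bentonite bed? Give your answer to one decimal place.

108.5 m

Let the plane be z = a·easting + b·northing + c.
TP2−TP1: −957a + 483b = −274.4;  TP3−TP1: −218a + 320b = −132.
Solving gives a = 0.119694, b = −0.330959.
Then c = 447.8 − a·1102 − b·253 = 399.63.
At (108, 374): z_contact = 12.93 − 123.78 + 399.63 = 288.78 m.
Depth below ground = 397.3 − 288.78 = 108.5 m.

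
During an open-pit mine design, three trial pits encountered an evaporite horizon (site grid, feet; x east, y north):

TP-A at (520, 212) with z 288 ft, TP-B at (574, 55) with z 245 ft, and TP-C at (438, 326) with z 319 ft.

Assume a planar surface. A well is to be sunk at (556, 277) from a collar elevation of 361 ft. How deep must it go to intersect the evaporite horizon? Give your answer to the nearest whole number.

Two edge vectors: TP-A→TP-B = (54, -157, -43), TP-A→TP-C = (-82, 114, 31).
Normal n = (TP-A→TP-B) × (TP-A→TP-C) = (35, 1852, -6718).
So ∂z/∂x = −n_x/n_z = 0.00521 and ∂z/∂y = −n_y/n_z = 0.27568.
Intercept c from TP-A: 288 − 2.71 − 58.44 = 226.85.
At (556, 277): z_contact = 2.9 + 76.4 + 226.85 = 306.1 ft.
Depth below ground = 361 − 306.1 = 55 ft.

55 ft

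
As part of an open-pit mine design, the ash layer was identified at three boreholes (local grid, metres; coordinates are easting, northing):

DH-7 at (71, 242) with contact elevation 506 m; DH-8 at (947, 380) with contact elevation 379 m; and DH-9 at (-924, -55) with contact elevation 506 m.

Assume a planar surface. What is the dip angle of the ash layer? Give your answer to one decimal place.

Let the plane be z = a·easting + b·northing + c.
DH-8−DH-7: 876a + 138b = −127;  DH-9−DH-7: −995a − 297b = 0.
Solving gives a = −0.30700, b = 1.02851.
Gradient magnitude |∇z| = √(a² + b²) = √(0.09425 + 1.05784) = 1.07335.
True dip = arctan(1.07335) = 47.0°, dipping toward SSE (azimuth ≈ 163°).

47.0°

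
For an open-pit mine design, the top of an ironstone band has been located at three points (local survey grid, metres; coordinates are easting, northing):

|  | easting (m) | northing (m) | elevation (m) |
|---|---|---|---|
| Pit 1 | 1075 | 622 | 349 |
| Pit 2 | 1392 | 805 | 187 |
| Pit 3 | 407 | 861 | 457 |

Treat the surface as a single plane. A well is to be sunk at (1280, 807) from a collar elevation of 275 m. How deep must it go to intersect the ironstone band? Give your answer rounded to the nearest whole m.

56 m

Two edge vectors: Pit 1→Pit 2 = (317, 183, -162), Pit 1→Pit 3 = (-668, 239, 108).
Normal n = (Pit 1→Pit 2) × (Pit 1→Pit 3) = (58482, 73980, 198007).
So ∂z/∂easting = −n_x/n_z = −0.29535 and ∂z/∂northing = −n_y/n_z = −0.37362.
Intercept c from Pit 1: 349 + 317.50 + 232.39 = 898.90.
At (1280, 807): z_contact = −378.1 − 301.5 + 898.90 = 219.3 m.
Depth below ground = 275 − 219.3 = 56 m.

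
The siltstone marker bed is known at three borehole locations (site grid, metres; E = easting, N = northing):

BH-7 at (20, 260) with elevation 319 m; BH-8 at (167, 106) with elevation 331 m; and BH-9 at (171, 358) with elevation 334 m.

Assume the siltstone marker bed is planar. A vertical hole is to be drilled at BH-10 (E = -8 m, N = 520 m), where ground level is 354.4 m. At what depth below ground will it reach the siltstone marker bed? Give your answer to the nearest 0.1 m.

35.3 m

Two edge vectors: BH-7→BH-8 = (147, -154, 12), BH-7→BH-9 = (151, 98, 15).
Normal n = (BH-7→BH-8) × (BH-7→BH-9) = (-3486, -393, 37660).
So ∂z/∂E = −n_x/n_z = 0.09257 and ∂z/∂N = −n_y/n_z = 0.01044.
Intercept c from BH-7: 319 − 1.85 − 2.71 = 314.44.
At (-8, 520): z_contact = −0.74 + 5.43 + 314.44 = 319.12 m.
Depth below ground = 354.4 − 319.12 = 35.3 m.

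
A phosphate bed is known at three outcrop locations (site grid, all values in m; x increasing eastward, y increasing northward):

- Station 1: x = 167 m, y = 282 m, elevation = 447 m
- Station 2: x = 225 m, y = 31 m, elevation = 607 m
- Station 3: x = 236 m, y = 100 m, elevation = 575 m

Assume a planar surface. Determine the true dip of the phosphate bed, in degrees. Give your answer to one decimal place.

Let the plane be z = a·x + b·y + c.
Station 2−Station 1: 58a − 251b = 160;  Station 3−Station 1: 69a − 182b = 128.
Solving gives a = 0.44477, b = −0.53467.
Gradient magnitude |∇z| = √(a² + b²) = √(0.19782 + 0.28588) = 0.69548.
True dip = arctan(0.69548) = 34.8°, dipping toward NW (azimuth ≈ 320°).

34.8°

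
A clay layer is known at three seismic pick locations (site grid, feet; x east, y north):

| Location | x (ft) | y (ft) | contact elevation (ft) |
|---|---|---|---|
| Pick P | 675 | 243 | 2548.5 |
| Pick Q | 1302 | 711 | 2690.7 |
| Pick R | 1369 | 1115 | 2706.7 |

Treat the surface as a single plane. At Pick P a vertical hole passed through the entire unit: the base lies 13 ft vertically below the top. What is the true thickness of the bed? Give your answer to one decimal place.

12.7 ft

Let the plane be z = a·x + b·y + c.
Pick Q−Pick P: 627a + 468b = 142.2;  Pick R−Pick P: 694a + 872b = 158.2.
Solving gives a = 0.22510, b = 0.00227.
|∇z| = √(a²+b²) = 0.22511, so dip δ = arctan(0.22511) = 12.69°.
True thickness = vertical thickness × cos δ = 13 × cos 12.69° = 12.7 ft.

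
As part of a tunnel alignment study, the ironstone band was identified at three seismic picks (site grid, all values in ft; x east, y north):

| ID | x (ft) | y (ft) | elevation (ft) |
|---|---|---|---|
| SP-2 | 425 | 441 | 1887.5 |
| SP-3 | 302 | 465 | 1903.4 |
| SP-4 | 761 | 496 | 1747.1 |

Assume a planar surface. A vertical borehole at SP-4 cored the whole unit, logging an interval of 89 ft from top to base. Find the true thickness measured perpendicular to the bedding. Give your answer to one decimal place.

67.7 ft

Two edge vectors: SP-2→SP-3 = (-123, 24, 15.9), SP-2→SP-4 = (336, 55, -140.4).
Normal n = (SP-2→SP-3) × (SP-2→SP-4) = (-4244.1, -11926.8, -14829).
So ∂z/∂x = −n_x/n_z = −0.28620 and ∂z/∂y = −n_y/n_z = −0.80429.
|∇z| = √(a²+b²) = 0.85369, so dip δ = arctan(0.85369) = 40.49°.
True thickness = vertical thickness × cos δ = 89 × cos 40.49° = 67.7 ft.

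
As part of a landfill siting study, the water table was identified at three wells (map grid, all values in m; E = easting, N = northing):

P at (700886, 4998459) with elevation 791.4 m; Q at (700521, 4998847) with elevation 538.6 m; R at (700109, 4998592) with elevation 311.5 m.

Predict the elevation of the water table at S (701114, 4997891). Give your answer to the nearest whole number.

Two edge vectors: P→Q = (-365, 388, -252.8), P→R = (-777, 133, -479.9).
Normal n = (P→Q) × (P→R) = (-152578.8, 21262.1, 252931).
So ∂z/∂E = −n_x/n_z = 0.60324278 and ∂z/∂N = −n_y/n_z = −0.08406285.
Intercept c from P: 791.4 − 422804.42 + 420184.70 = −1828.33.
At (701114, 4997891): z = 422942.0 − 420136.9 − 1828.33 = 976.7 m.

977 m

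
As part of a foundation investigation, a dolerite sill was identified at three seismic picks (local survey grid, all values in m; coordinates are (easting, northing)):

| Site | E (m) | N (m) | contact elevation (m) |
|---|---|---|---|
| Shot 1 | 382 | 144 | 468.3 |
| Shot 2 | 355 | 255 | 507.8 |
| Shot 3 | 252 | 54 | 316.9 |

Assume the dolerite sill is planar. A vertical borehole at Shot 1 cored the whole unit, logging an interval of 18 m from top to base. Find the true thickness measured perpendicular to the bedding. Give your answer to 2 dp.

Two edge vectors: Shot 1→Shot 2 = (-27, 111, 39.5), Shot 1→Shot 3 = (-130, -90, -151.4).
Normal n = (Shot 1→Shot 2) × (Shot 1→Shot 3) = (-13250.4, -9222.8, 16860).
So ∂z/∂E = −n_x/n_z = 0.78591 and ∂z/∂N = −n_y/n_z = 0.54702.
|∇z| = √(a²+b²) = 0.95754, so dip δ = arctan(0.95754) = 43.76°.
True thickness = vertical thickness × cos δ = 18 × cos 43.76° = 13.00 m.

13.00 m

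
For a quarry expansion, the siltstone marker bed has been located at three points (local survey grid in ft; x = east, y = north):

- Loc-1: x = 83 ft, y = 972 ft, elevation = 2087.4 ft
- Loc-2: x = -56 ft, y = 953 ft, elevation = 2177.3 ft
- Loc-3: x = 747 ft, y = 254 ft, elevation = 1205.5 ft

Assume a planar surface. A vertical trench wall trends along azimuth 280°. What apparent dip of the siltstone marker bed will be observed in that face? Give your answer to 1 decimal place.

Let the plane be z = a·x + b·y + c.
Loc-2−Loc-1: −139a − 19b = 89.9;  Loc-3−Loc-1: 664a − 718b = −881.9.
Solving gives a = −0.72323, b = 0.55943.
Unit vector along 280° is (sin 280°, cos 280°) = (-0.9848, 0.1736).
Slope in that direction = a·(-0.9848) + b·(0.1736) = 0.80939.
Apparent dip = arctan|0.80939| = 39.0° (true dip is 42.4°, so apparent ≤ true as expected).

39.0°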